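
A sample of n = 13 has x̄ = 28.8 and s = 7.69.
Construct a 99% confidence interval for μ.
(22.28, 35.32)

t-interval (σ unknown):
df = n - 1 = 12
t* = 3.055 for 99% confidence

Margin of error = t* · s/√n = 3.055 · 7.69/√13 = 6.52

CI: (22.28, 35.32)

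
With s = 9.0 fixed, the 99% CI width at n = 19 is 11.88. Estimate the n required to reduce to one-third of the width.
n ≈ 171

CI width ∝ 1/√n
To reduce width by factor 3, need √n to grow by 3 → need 3² = 9 times as many samples.

Current: n = 19, width = 11.88
New: n = 171, width ≈ 3.59

Width reduced by factor of 11.88/3.59 = 3.31.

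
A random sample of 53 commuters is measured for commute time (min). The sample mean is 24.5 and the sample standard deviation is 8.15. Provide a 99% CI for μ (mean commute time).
(21.51, 27.49)

t-interval (σ unknown):
df = n - 1 = 52
t* = 2.674 for 99% confidence

Margin of error = t* · s/√n = 2.674 · 8.15/√53 = 2.99

CI: (21.51, 27.49)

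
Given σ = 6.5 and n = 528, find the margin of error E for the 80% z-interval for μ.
Margin of error = 0.36

Margin of error = z* · σ/√n
= 1.282 · 6.5/√528
= 1.282 · 6.5/22.9783
= 0.36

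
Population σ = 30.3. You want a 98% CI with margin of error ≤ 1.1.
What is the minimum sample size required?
n ≥ 4106

For margin E ≤ 1.1:
n ≥ (z* · σ / E)²
n ≥ (2.326 · 30.3 / 1.1)²
n ≥ 4105.06

Minimum n = 4106 (rounding up)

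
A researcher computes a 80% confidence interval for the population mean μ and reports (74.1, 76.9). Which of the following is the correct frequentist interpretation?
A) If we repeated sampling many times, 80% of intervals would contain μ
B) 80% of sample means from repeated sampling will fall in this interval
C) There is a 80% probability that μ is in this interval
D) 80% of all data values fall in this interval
A

A) Correct — this is the frequentist long-run coverage interpretation.
B) Wrong — coverage applies to intervals containing μ, not to future x̄ values.
C) Wrong — μ is fixed; the randomness lives in the interval, not in μ.
D) Wrong — a CI is about the parameter μ, not individual data values.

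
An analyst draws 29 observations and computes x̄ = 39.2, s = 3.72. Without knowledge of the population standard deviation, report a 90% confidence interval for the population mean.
(38.02, 40.38)

t-interval (σ unknown):
df = n - 1 = 28
t* = 1.701 for 90% confidence

Margin of error = t* · s/√n = 1.701 · 3.72/√29 = 1.18

CI: (38.02, 40.38)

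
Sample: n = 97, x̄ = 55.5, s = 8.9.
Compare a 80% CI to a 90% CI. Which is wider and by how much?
90% CI is wider by 0.67

df = 96
80% CI: t* = 1.290, (54.33, 56.67), width = 2 · t* · s/√n = 2.33
90% CI: t* = 1.661, (54.00, 57.00), width = 2 · t* · s/√n = 3.00

The 90% CI is wider by 3.00 - 2.33 = 0.67.
Higher confidence requires a wider interval.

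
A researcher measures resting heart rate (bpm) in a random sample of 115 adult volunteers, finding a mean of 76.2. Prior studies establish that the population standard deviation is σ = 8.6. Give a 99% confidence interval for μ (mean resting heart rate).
(74.13, 78.27)

z-interval (σ known):
z* = 2.576 for 99% confidence

Margin of error = z* · σ/√n = 2.576 · 8.6/√115 = 2.07

CI: (76.2 - 2.07, 76.2 + 2.07) = (74.13, 78.27)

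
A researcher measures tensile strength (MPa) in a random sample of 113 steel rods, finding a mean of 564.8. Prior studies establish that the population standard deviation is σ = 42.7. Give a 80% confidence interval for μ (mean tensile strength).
(559.65, 569.95)

z-interval (σ known):
z* = 1.282 for 80% confidence

Margin of error = z* · σ/√n = 1.282 · 42.7/√113 = 5.15

CI: (564.8 - 5.15, 564.8 + 5.15) = (559.65, 569.95)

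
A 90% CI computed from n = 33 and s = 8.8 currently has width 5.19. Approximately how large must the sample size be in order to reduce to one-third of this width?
n ≈ 297

CI width ∝ 1/√n
To reduce width by factor 3, need √n to grow by 3 → need 3² = 9 times as many samples.

Current: n = 33, width = 5.19
New: n = 297, width ≈ 1.69

Width reduced by factor of 5.19/1.69 = 3.07.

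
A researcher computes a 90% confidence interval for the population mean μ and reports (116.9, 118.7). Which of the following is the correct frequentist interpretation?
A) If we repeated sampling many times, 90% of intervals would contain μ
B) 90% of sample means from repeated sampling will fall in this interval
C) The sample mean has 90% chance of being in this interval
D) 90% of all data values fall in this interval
A

A) Correct — this is the frequentist long-run coverage interpretation.
B) Wrong — coverage applies to intervals containing μ, not to future x̄ values.
C) Wrong — x̄ is observed and sits in the interval by construction.
D) Wrong — a CI is about the parameter μ, not individual data values.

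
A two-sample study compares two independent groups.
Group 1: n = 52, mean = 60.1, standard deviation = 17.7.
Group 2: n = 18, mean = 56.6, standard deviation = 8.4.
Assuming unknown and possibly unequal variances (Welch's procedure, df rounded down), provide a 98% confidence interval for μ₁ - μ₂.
(-4.03, 11.03)

Difference: x̄₁ - x̄₂ = 3.50
SE = √(s₁²/n₁ + s₂²/n₂) = √(17.7²/52 + 8.4²/18) = 3.1535
df = 61.21 → 61 (Welch–Satterthwaite, rounded down)
t* = 2.389

CI: 3.50 ± 2.389 · 3.1535 = 3.50 ± 7.53 = (-4.03, 11.03)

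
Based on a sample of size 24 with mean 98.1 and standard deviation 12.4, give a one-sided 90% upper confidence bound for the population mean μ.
μ ≤ 101.44

Upper bound (one-sided):
t* = 1.319 (one-sided for 90%)
Upper bound = x̄ + t* · s/√n = 98.1 + 1.319 · 12.4/√24 = 101.44

We are 90% confident that μ ≤ 101.44.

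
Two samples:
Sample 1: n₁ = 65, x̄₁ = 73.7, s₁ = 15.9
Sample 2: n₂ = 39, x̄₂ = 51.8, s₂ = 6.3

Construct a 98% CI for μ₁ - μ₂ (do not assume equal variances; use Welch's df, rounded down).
(16.65, 27.15)

Difference: x̄₁ - x̄₂ = 21.90
SE = √(s₁²/n₁ + s₂²/n₂) = √(15.9²/65 + 6.3²/39) = 2.2152
df = 91.34 → 91 (Welch–Satterthwaite, rounded down)
t* = 2.368

CI: 21.90 ± 2.368 · 2.2152 = 21.90 ± 5.25 = (16.65, 27.15)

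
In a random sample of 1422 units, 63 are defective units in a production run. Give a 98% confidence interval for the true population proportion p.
(0.032, 0.057)

Proportion CI:
p̂ = 63/1422 = 0.04430
SE = √(p̂(1-p̂)/n) = √(0.04430 · 0.95570 / 1422) = 0.00546

z* = 2.326
Margin = z* · SE = 2.326 · 0.00546 = 0.0127

CI: 0.04430 ± 0.0127 = (0.032, 0.057)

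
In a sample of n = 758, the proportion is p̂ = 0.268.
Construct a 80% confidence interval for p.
(0.247, 0.289)

Proportion CI:
SE = √(p̂(1-p̂)/n) = √(0.268 · 0.732 / 758) = 0.01609

z* = 1.282
Margin = z* · SE = 1.282 · 0.01609 = 0.0206

CI: 0.268 ± 0.0206 = (0.247, 0.289)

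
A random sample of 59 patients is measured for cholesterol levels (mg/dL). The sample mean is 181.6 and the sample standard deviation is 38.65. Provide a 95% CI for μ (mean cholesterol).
(171.53, 191.67)

t-interval (σ unknown):
df = n - 1 = 58
t* = 2.002 for 95% confidence

Margin of error = t* · s/√n = 2.002 · 38.65/√59 = 10.07

CI: (171.53, 191.67)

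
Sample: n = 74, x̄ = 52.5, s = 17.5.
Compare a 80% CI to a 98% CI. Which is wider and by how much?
98% CI is wider by 4.42

df = 73
80% CI: t* = 1.293, (49.87, 55.13), width = 2 · t* · s/√n = 5.26
98% CI: t* = 2.379, (47.66, 57.34), width = 2 · t* · s/√n = 9.68

The 98% CI is wider by 9.68 - 5.26 = 4.42.
Higher confidence requires a wider interval.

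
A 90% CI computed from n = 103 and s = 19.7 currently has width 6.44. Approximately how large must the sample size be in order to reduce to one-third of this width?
n ≈ 927

CI width ∝ 1/√n
To reduce width by factor 3, need √n to grow by 3 → need 3² = 9 times as many samples.

Current: n = 103, width = 6.44
New: n = 927, width ≈ 2.13

Width reduced by factor of 6.44/2.13 = 3.02.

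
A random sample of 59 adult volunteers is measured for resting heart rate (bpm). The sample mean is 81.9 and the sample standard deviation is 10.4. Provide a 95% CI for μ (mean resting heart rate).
(79.19, 84.61)

t-interval (σ unknown):
df = n - 1 = 58
t* = 2.002 for 95% confidence

Margin of error = t* · s/√n = 2.002 · 10.4/√59 = 2.71

CI: (79.19, 84.61)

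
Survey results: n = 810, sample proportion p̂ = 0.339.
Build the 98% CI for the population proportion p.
(0.300, 0.378)

Proportion CI:
SE = √(p̂(1-p̂)/n) = √(0.339 · 0.661 / 810) = 0.01663

z* = 2.326
Margin = z* · SE = 2.326 · 0.01663 = 0.0387

CI: 0.339 ± 0.0387 = (0.300, 0.378)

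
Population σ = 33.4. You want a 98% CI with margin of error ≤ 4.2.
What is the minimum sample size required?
n ≥ 343

For margin E ≤ 4.2:
n ≥ (z* · σ / E)²
n ≥ (2.326 · 33.4 / 4.2)²
n ≥ 342.15

Minimum n = 343 (rounding up)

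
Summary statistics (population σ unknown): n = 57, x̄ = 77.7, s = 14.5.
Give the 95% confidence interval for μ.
(73.85, 81.55)

t-interval (σ unknown):
df = n - 1 = 56
t* = 2.003 for 95% confidence

Margin of error = t* · s/√n = 2.003 · 14.5/√57 = 3.85

CI: (73.85, 81.55)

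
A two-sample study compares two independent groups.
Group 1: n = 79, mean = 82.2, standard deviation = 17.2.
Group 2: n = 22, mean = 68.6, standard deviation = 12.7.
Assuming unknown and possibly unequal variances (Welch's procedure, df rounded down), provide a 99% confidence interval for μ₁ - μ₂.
(4.64, 22.56)

Difference: x̄₁ - x̄₂ = 13.60
SE = √(s₁²/n₁ + s₂²/n₂) = √(17.2²/79 + 12.7²/22) = 3.3281
df = 44.79 → 44 (Welch–Satterthwaite, rounded down)
t* = 2.692

CI: 13.60 ± 2.692 · 3.3281 = 13.60 ± 8.96 = (4.64, 22.56)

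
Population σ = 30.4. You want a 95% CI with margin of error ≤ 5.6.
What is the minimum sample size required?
n ≥ 114

For margin E ≤ 5.6:
n ≥ (z* · σ / E)²
n ≥ (1.960 · 30.4 / 5.6)²
n ≥ 113.21

Minimum n = 114 (rounding up)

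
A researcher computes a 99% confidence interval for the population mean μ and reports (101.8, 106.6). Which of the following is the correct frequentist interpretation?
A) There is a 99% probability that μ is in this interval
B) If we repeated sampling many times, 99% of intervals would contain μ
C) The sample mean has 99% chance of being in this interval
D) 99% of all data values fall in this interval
B

A) Wrong — μ is fixed; the randomness lives in the interval, not in μ.
B) Correct — this is the frequentist long-run coverage interpretation.
C) Wrong — x̄ is observed and sits in the interval by construction.
D) Wrong — a CI is about the parameter μ, not individual data values.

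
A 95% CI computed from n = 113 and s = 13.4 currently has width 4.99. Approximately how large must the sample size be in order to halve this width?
n ≈ 452

CI width ∝ 1/√n
To reduce width by factor 2, need √n to grow by 2 → need 2² = 4 times as many samples.

Current: n = 113, width = 4.99
New: n = 452, width ≈ 2.48

Width reduced by factor of 4.99/2.48 = 2.01.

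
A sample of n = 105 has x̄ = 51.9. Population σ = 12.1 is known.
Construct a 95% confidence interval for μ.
(49.59, 54.21)

z-interval (σ known):
z* = 1.960 for 95% confidence

Margin of error = z* · σ/√n = 1.960 · 12.1/√105 = 2.31

CI: (51.9 - 2.31, 51.9 + 2.31) = (49.59, 54.21)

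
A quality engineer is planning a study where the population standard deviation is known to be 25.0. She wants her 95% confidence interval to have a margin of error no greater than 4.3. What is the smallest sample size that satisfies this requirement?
n ≥ 130

For margin E ≤ 4.3:
n ≥ (z* · σ / E)²
n ≥ (1.960 · 25.0 / 4.3)²
n ≥ 129.85

Minimum n = 130 (rounding up)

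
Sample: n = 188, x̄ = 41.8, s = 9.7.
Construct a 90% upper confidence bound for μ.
μ ≤ 42.71

Upper bound (one-sided):
t* = 1.286 (one-sided for 90%)
Upper bound = x̄ + t* · s/√n = 41.8 + 1.286 · 9.7/√188 = 42.71

We are 90% confident that μ ≤ 42.71.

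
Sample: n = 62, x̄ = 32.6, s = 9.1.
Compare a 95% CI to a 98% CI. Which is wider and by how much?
98% CI is wider by 0.90

df = 61
95% CI: t* = 2.000, (30.29, 34.91), width = 2 · t* · s/√n = 4.62
98% CI: t* = 2.389, (29.84, 35.36), width = 2 · t* · s/√n = 5.52

The 98% CI is wider by 5.52 - 4.62 = 0.90.
Higher confidence requires a wider interval.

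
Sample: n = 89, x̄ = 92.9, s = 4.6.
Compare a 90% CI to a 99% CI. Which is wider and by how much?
99% CI is wider by 0.95

df = 88
90% CI: t* = 1.662, (92.09, 93.71), width = 2 · t* · s/√n = 1.62
99% CI: t* = 2.633, (91.62, 94.18), width = 2 · t* · s/√n = 2.57

The 99% CI is wider by 2.57 - 1.62 = 0.95.
Higher confidence requires a wider interval.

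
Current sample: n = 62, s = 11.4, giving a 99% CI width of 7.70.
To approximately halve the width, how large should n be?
n ≈ 248

CI width ∝ 1/√n
To reduce width by factor 2, need √n to grow by 2 → need 2² = 4 times as many samples.

Current: n = 62, width = 7.70
New: n = 248, width ≈ 3.76

Width reduced by factor of 7.70/3.76 = 2.05.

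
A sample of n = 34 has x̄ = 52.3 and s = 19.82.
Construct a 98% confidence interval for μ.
(43.99, 60.61)

t-interval (σ unknown):
df = n - 1 = 33
t* = 2.445 for 98% confidence

Margin of error = t* · s/√n = 2.445 · 19.82/√34 = 8.31

CI: (43.99, 60.61)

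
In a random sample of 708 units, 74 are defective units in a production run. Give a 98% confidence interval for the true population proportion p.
(0.078, 0.131)

Proportion CI:
p̂ = 74/708 = 0.10452
SE = √(p̂(1-p̂)/n) = √(0.10452 · 0.89548 / 708) = 0.01150

z* = 2.326
Margin = z* · SE = 2.326 · 0.01150 = 0.0267

CI: 0.10452 ± 0.0267 = (0.078, 0.131)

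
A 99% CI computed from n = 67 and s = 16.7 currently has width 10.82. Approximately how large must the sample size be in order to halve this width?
n ≈ 268

CI width ∝ 1/√n
To reduce width by factor 2, need √n to grow by 2 → need 2² = 4 times as many samples.

Current: n = 67, width = 10.82
New: n = 268, width ≈ 5.29

Width reduced by factor of 10.82/5.29 = 2.05.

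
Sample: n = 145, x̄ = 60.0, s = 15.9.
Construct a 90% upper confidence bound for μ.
μ ≤ 61.70

Upper bound (one-sided):
t* = 1.287 (one-sided for 90%)
Upper bound = x̄ + t* · s/√n = 60.0 + 1.287 · 15.9/√145 = 61.70

We are 90% confident that μ ≤ 61.70.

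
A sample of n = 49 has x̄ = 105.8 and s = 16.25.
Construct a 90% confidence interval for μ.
(101.91, 109.69)

t-interval (σ unknown):
df = n - 1 = 48
t* = 1.677 for 90% confidence

Margin of error = t* · s/√n = 1.677 · 16.25/√49 = 3.89

CI: (101.91, 109.69)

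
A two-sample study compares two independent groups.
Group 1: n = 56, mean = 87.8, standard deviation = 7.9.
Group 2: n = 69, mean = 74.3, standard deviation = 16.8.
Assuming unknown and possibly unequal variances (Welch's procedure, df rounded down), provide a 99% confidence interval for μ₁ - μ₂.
(7.51, 19.49)

Difference: x̄₁ - x̄₂ = 13.50
SE = √(s₁²/n₁ + s₂²/n₂) = √(7.9²/56 + 16.8²/69) = 2.2814
df = 100.85 → 100 (Welch–Satterthwaite, rounded down)
t* = 2.626

CI: 13.50 ± 2.626 · 2.2814 = 13.50 ± 5.99 = (7.51, 19.49)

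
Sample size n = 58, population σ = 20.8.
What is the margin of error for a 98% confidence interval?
Margin of error = 6.35

Margin of error = z* · σ/√n
= 2.326 · 20.8/√58
= 2.326 · 20.8/7.6158
= 6.35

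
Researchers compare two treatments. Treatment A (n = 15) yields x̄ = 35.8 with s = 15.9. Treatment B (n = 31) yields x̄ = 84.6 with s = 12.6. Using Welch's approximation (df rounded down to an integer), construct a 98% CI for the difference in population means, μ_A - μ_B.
(-60.56, -37.04)

Difference: x̄₁ - x̄₂ = -48.80
SE = √(s₁²/n₁ + s₂²/n₂) = √(15.9²/15 + 12.6²/31) = 4.6878
df = 22.82 → 22 (Welch–Satterthwaite, rounded down)
t* = 2.508

CI: -48.80 ± 2.508 · 4.6878 = -48.80 ± 11.76 = (-60.56, -37.04)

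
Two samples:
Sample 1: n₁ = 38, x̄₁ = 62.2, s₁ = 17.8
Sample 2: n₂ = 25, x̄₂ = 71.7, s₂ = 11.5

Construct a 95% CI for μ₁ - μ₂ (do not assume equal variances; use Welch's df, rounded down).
(-16.88, -2.12)

Difference: x̄₁ - x̄₂ = -9.50
SE = √(s₁²/n₁ + s₂²/n₂) = √(17.8²/38 + 11.5²/25) = 3.6916
df = 60.99 → 60 (Welch–Satterthwaite, rounded down)
t* = 2.000

CI: -9.50 ± 2.000 · 3.6916 = -9.50 ± 7.38 = (-16.88, -2.12)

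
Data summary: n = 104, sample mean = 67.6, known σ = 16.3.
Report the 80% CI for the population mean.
(65.55, 69.65)

z-interval (σ known):
z* = 1.282 for 80% confidence

Margin of error = z* · σ/√n = 1.282 · 16.3/√104 = 2.05

CI: (67.6 - 2.05, 67.6 + 2.05) = (65.55, 69.65)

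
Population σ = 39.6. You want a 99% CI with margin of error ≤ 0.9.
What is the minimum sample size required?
n ≥ 12847

For margin E ≤ 0.9:
n ≥ (z* · σ / E)²
n ≥ (2.576 · 39.6 / 0.9)²
n ≥ 12846.86

Minimum n = 12847 (rounding up)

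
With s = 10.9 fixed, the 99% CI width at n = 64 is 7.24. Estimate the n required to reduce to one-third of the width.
n ≈ 576

CI width ∝ 1/√n
To reduce width by factor 3, need √n to grow by 3 → need 3² = 9 times as many samples.

Current: n = 64, width = 7.24
New: n = 576, width ≈ 2.35

Width reduced by factor of 7.24/2.35 = 3.08.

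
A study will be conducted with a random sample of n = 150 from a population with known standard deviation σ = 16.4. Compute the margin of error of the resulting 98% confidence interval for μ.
Margin of error = 3.11

Margin of error = z* · σ/√n
= 2.326 · 16.4/√150
= 2.326 · 16.4/12.2474
= 3.11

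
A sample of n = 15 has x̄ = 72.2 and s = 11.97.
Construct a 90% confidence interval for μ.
(66.76, 77.64)

t-interval (σ unknown):
df = n - 1 = 14
t* = 1.761 for 90% confidence

Margin of error = t* · s/√n = 1.761 · 11.97/√15 = 5.44

CI: (66.76, 77.64)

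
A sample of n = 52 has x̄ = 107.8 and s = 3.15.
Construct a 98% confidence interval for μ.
(106.75, 108.85)

t-interval (σ unknown):
df = n - 1 = 51
t* = 2.402 for 98% confidence

Margin of error = t* · s/√n = 2.402 · 3.15/√52 = 1.05

CI: (106.75, 108.85)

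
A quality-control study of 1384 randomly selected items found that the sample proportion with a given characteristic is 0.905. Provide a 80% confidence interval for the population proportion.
(0.895, 0.915)

Proportion CI:
SE = √(p̂(1-p̂)/n) = √(0.905 · 0.095 / 1384) = 0.00788

z* = 1.282
Margin = z* · SE = 1.282 · 0.00788 = 0.0101

CI: 0.905 ± 0.0101 = (0.895, 0.915)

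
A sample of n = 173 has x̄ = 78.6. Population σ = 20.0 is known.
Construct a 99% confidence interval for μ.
(74.68, 82.52)

z-interval (σ known):
z* = 2.576 for 99% confidence

Margin of error = z* · σ/√n = 2.576 · 20.0/√173 = 3.92

CI: (78.6 - 3.92, 78.6 + 3.92) = (74.68, 82.52)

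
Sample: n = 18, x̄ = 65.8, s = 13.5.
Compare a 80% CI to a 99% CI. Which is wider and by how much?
99% CI is wider by 9.96

df = 17
80% CI: t* = 1.333, (61.56, 70.04), width = 2 · t* · s/√n = 8.48
99% CI: t* = 2.898, (56.58, 75.02), width = 2 · t* · s/√n = 18.44

The 99% CI is wider by 18.44 - 8.48 = 9.96.
Higher confidence requires a wider interval.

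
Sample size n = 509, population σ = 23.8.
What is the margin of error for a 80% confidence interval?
Margin of error = 1.35

Margin of error = z* · σ/√n
= 1.282 · 23.8/√509
= 1.282 · 23.8/22.5610
= 1.35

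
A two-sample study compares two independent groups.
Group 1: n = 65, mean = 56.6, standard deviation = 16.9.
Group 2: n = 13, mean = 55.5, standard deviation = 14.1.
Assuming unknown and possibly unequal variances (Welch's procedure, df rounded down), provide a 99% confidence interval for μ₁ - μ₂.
(-11.59, 13.79)

Difference: x̄₁ - x̄₂ = 1.10
SE = √(s₁²/n₁ + s₂²/n₂) = √(16.9²/65 + 14.1²/13) = 4.4370
df = 19.58 → 19 (Welch–Satterthwaite, rounded down)
t* = 2.861

CI: 1.10 ± 2.861 · 4.4370 = 1.10 ± 12.69 = (-11.59, 13.79)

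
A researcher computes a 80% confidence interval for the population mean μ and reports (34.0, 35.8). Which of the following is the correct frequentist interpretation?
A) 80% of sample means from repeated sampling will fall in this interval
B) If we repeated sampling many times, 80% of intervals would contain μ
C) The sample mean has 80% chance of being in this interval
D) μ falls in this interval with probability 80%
B

A) Wrong — coverage applies to intervals containing μ, not to future x̄ values.
B) Correct — this is the frequentist long-run coverage interpretation.
C) Wrong — x̄ is observed and sits in the interval by construction.
D) Wrong — μ is fixed; the randomness lives in the interval, not in μ.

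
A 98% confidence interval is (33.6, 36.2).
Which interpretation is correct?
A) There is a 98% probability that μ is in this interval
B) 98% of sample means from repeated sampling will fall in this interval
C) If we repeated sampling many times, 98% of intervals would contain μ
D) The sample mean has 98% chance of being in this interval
C

A) Wrong — μ is fixed; the randomness lives in the interval, not in μ.
B) Wrong — coverage applies to intervals containing μ, not to future x̄ values.
C) Correct — this is the frequentist long-run coverage interpretation.
D) Wrong — x̄ is observed and sits in the interval by construction.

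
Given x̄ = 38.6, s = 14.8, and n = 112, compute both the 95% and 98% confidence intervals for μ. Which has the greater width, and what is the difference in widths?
98% CI is wider by 1.06

df = 111
95% CI: t* = 1.982, (35.83, 41.37), width = 2 · t* · s/√n = 5.54
98% CI: t* = 2.360, (35.30, 41.90), width = 2 · t* · s/√n = 6.60

The 98% CI is wider by 6.60 - 5.54 = 1.06.
Higher confidence requires a wider interval.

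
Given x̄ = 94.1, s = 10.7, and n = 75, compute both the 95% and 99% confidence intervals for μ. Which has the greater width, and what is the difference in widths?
99% CI is wider by 1.61

df = 74
95% CI: t* = 1.993, (91.64, 96.56), width = 2 · t* · s/√n = 4.92
99% CI: t* = 2.644, (90.83, 97.37), width = 2 · t* · s/√n = 6.53

The 99% CI is wider by 6.53 - 4.92 = 1.61.
Higher confidence requires a wider interval.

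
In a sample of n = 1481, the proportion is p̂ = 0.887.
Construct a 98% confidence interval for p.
(0.868, 0.906)

Proportion CI:
SE = √(p̂(1-p̂)/n) = √(0.887 · 0.113 / 1481) = 0.00823

z* = 2.326
Margin = z* · SE = 2.326 · 0.00823 = 0.0191

CI: 0.887 ± 0.0191 = (0.868, 0.906)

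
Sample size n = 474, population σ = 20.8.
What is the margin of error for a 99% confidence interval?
Margin of error = 2.46

Margin of error = z* · σ/√n
= 2.576 · 20.8/√474
= 2.576 · 20.8/21.7715
= 2.46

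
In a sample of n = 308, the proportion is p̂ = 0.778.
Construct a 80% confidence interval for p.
(0.748, 0.808)

Proportion CI:
SE = √(p̂(1-p̂)/n) = √(0.778 · 0.222 / 308) = 0.02368

z* = 1.282
Margin = z* · SE = 1.282 · 0.02368 = 0.0304

CI: 0.778 ± 0.0304 = (0.748, 0.808)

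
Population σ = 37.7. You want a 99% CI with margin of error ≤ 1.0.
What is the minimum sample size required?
n ≥ 9432

For margin E ≤ 1.0:
n ≥ (z* · σ / E)²
n ≥ (2.576 · 37.7 / 1.0)²
n ≥ 9431.36

Minimum n = 9432 (rounding up)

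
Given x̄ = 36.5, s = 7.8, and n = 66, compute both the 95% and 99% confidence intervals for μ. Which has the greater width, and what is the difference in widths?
99% CI is wider by 1.27

df = 65
95% CI: t* = 1.997, (34.58, 38.42), width = 2 · t* · s/√n = 3.83
99% CI: t* = 2.654, (33.95, 39.05), width = 2 · t* · s/√n = 5.10

The 99% CI is wider by 5.10 - 3.83 = 1.27.
Higher confidence requires a wider interval.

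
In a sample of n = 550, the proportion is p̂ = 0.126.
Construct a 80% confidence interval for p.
(0.108, 0.144)

Proportion CI:
SE = √(p̂(1-p̂)/n) = √(0.126 · 0.874 / 550) = 0.01415

z* = 1.282
Margin = z* · SE = 1.282 · 0.01415 = 0.0181

CI: 0.126 ± 0.0181 = (0.108, 0.144)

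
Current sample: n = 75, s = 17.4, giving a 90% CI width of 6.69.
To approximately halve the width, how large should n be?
n ≈ 300

CI width ∝ 1/√n
To reduce width by factor 2, need √n to grow by 2 → need 2² = 4 times as many samples.

Current: n = 75, width = 6.69
New: n = 300, width ≈ 3.32

Width reduced by factor of 6.69/3.32 = 2.02.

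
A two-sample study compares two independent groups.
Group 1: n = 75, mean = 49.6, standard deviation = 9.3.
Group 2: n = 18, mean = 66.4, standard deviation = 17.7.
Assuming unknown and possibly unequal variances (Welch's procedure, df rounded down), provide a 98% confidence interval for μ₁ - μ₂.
(-27.74, -5.86)

Difference: x̄₁ - x̄₂ = -16.80
SE = √(s₁²/n₁ + s₂²/n₂) = √(9.3²/75 + 17.7²/18) = 4.3079
df = 19.31 → 19 (Welch–Satterthwaite, rounded down)
t* = 2.539

CI: -16.80 ± 2.539 · 4.3079 = -16.80 ± 10.94 = (-27.74, -5.86)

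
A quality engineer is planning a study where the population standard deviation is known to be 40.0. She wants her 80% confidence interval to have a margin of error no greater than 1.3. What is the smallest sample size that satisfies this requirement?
n ≥ 1556

For margin E ≤ 1.3:
n ≥ (z* · σ / E)²
n ≥ (1.282 · 40.0 / 1.3)²
n ≥ 1556.00

Minimum n = 1556 (rounding up)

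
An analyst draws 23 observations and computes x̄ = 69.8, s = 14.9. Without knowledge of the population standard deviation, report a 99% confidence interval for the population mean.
(61.04, 78.56)

t-interval (σ unknown):
df = n - 1 = 22
t* = 2.819 for 99% confidence

Margin of error = t* · s/√n = 2.819 · 14.9/√23 = 8.76

CI: (61.04, 78.56)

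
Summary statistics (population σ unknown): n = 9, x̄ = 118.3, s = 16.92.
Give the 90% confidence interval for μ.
(107.81, 128.79)

t-interval (σ unknown):
df = n - 1 = 8
t* = 1.860 for 90% confidence

Margin of error = t* · s/√n = 1.860 · 16.92/√9 = 10.49

CI: (107.81, 128.79)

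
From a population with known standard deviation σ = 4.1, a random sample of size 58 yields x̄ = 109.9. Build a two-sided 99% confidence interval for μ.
(108.51, 111.29)

z-interval (σ known):
z* = 2.576 for 99% confidence

Margin of error = z* · σ/√n = 2.576 · 4.1/√58 = 1.39

CI: (109.9 - 1.39, 109.9 + 1.39) = (108.51, 111.29)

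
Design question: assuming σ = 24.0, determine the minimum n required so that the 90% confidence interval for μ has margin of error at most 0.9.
n ≥ 1925

For margin E ≤ 0.9:
n ≥ (z* · σ / E)²
n ≥ (1.645 · 24.0 / 0.9)²
n ≥ 1924.28

Minimum n = 1925 (rounding up)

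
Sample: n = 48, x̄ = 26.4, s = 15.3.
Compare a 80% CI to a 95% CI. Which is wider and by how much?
95% CI is wider by 3.15

df = 47
80% CI: t* = 1.300, (23.53, 29.27), width = 2 · t* · s/√n = 5.74
95% CI: t* = 2.012, (21.96, 30.84), width = 2 · t* · s/√n = 8.89

The 95% CI is wider by 8.89 - 5.74 = 3.15.
Higher confidence requires a wider interval.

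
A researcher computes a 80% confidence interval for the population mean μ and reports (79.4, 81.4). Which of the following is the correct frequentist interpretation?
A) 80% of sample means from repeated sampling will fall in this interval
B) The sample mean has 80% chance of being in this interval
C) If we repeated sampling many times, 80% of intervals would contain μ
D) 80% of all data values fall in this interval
C

A) Wrong — coverage applies to intervals containing μ, not to future x̄ values.
B) Wrong — x̄ is observed and sits in the interval by construction.
C) Correct — this is the frequentist long-run coverage interpretation.
D) Wrong — a CI is about the parameter μ, not individual data values.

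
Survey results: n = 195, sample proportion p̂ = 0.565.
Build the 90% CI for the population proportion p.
(0.507, 0.623)

Proportion CI:
SE = √(p̂(1-p̂)/n) = √(0.565 · 0.435 / 195) = 0.03550

z* = 1.645
Margin = z* · SE = 1.645 · 0.03550 = 0.0584

CI: 0.565 ± 0.0584 = (0.507, 0.623)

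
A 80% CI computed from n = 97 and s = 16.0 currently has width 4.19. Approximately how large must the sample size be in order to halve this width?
n ≈ 388

CI width ∝ 1/√n
To reduce width by factor 2, need √n to grow by 2 → need 2² = 4 times as many samples.

Current: n = 97, width = 4.19
New: n = 388, width ≈ 2.09

Width reduced by factor of 4.19/2.09 = 2.00.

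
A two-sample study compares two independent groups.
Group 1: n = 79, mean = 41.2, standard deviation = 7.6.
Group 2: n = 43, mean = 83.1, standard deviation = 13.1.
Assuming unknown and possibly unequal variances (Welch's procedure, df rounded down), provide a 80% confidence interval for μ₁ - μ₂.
(-44.72, -39.08)

Difference: x̄₁ - x̄₂ = -41.90
SE = √(s₁²/n₁ + s₂²/n₂) = √(7.6²/79 + 13.1²/43) = 2.1730
df = 57.75 → 57 (Welch–Satterthwaite, rounded down)
t* = 1.297

CI: -41.90 ± 1.297 · 2.1730 = -41.90 ± 2.82 = (-44.72, -39.08)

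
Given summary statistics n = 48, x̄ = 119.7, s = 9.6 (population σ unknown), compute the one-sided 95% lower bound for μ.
μ ≥ 117.37

Lower bound (one-sided):
t* = 1.678 (one-sided for 95%)
Lower bound = x̄ - t* · s/√n = 119.7 - 1.678 · 9.6/√48 = 117.37

We are 95% confident that μ ≥ 117.37.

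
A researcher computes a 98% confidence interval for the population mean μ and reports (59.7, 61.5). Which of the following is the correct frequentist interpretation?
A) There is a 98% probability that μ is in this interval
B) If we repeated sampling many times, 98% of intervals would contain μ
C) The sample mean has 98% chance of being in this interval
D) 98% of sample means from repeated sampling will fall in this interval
B

A) Wrong — μ is fixed; the randomness lives in the interval, not in μ.
B) Correct — this is the frequentist long-run coverage interpretation.
C) Wrong — x̄ is observed and sits in the interval by construction.
D) Wrong — coverage applies to intervals containing μ, not to future x̄ values.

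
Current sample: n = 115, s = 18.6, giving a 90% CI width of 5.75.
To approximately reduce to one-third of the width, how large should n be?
n ≈ 1035

CI width ∝ 1/√n
To reduce width by factor 3, need √n to grow by 3 → need 3² = 9 times as many samples.

Current: n = 115, width = 5.75
New: n = 1035, width ≈ 1.90

Width reduced by factor of 5.75/1.90 = 3.03.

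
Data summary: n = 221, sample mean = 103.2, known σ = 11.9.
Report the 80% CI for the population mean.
(102.17, 104.23)

z-interval (σ known):
z* = 1.282 for 80% confidence

Margin of error = z* · σ/√n = 1.282 · 11.9/√221 = 1.03

CI: (103.2 - 1.03, 103.2 + 1.03) = (102.17, 104.23)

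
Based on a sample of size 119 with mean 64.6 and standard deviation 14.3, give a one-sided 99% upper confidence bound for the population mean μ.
μ ≤ 67.69

Upper bound (one-sided):
t* = 2.358 (one-sided for 99%)
Upper bound = x̄ + t* · s/√n = 64.6 + 2.358 · 14.3/√119 = 67.69

We are 99% confident that μ ≤ 67.69.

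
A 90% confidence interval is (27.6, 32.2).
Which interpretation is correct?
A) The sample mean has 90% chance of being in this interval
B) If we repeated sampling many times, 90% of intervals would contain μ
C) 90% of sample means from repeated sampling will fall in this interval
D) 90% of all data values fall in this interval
B

A) Wrong — x̄ is observed and sits in the interval by construction.
B) Correct — this is the frequentist long-run coverage interpretation.
C) Wrong — coverage applies to intervals containing μ, not to future x̄ values.
D) Wrong — a CI is about the parameter μ, not individual data values.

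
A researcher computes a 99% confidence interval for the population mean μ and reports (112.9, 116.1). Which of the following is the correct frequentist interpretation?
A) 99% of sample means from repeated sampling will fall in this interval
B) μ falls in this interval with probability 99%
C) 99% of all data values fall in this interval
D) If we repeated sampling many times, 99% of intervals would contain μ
D

A) Wrong — coverage applies to intervals containing μ, not to future x̄ values.
B) Wrong — μ is fixed; the randomness lives in the interval, not in μ.
C) Wrong — a CI is about the parameter μ, not individual data values.
D) Correct — this is the frequentist long-run coverage interpretation.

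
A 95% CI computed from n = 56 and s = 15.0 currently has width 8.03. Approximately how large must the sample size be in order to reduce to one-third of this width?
n ≈ 504

CI width ∝ 1/√n
To reduce width by factor 3, need √n to grow by 3 → need 3² = 9 times as many samples.

Current: n = 56, width = 8.03
New: n = 504, width ≈ 2.63

Width reduced by factor of 8.03/2.63 = 3.05.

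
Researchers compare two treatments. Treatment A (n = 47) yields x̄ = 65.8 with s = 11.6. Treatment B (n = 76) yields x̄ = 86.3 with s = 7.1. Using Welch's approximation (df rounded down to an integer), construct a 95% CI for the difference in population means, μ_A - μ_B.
(-24.25, -16.75)

Difference: x̄₁ - x̄₂ = -20.50
SE = √(s₁²/n₁ + s₂²/n₂) = √(11.6²/47 + 7.1²/76) = 1.8778
df = 67.56 → 67 (Welch–Satterthwaite, rounded down)
t* = 1.996

CI: -20.50 ± 1.996 · 1.8778 = -20.50 ± 3.75 = (-24.25, -16.75)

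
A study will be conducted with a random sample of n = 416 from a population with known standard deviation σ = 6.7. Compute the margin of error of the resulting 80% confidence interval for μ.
Margin of error = 0.42

Margin of error = z* · σ/√n
= 1.282 · 6.7/√416
= 1.282 · 6.7/20.3961
= 0.42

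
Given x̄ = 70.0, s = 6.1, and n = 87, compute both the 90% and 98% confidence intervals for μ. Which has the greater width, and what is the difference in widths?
98% CI is wider by 0.92

df = 86
90% CI: t* = 1.663, (68.91, 71.09), width = 2 · t* · s/√n = 2.18
98% CI: t* = 2.370, (68.45, 71.55), width = 2 · t* · s/√n = 3.10

The 98% CI is wider by 3.10 - 2.18 = 0.92.
Higher confidence requires a wider interval.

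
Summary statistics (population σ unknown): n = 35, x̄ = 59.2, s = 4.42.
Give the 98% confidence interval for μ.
(57.38, 61.02)

t-interval (σ unknown):
df = n - 1 = 34
t* = 2.441 for 98% confidence

Margin of error = t* · s/√n = 2.441 · 4.42/√35 = 1.82

CI: (57.38, 61.02)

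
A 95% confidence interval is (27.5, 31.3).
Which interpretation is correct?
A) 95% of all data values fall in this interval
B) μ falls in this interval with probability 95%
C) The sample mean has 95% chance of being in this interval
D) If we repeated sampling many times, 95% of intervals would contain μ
D

A) Wrong — a CI is about the parameter μ, not individual data values.
B) Wrong — μ is fixed; the randomness lives in the interval, not in μ.
C) Wrong — x̄ is observed and sits in the interval by construction.
D) Correct — this is the frequentist long-run coverage interpretation.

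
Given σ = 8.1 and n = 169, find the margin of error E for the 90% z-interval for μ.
Margin of error = 1.02

Margin of error = z* · σ/√n
= 1.645 · 8.1/√169
= 1.645 · 8.1/13.0000
= 1.02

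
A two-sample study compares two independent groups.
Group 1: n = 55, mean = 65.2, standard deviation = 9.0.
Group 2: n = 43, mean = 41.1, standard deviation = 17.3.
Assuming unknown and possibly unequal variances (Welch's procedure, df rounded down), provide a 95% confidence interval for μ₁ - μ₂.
(18.29, 29.91)

Difference: x̄₁ - x̄₂ = 24.10
SE = √(s₁²/n₁ + s₂²/n₂) = √(9.0²/55 + 17.3²/43) = 2.9040
df = 59.58 → 59 (Welch–Satterthwaite, rounded down)
t* = 2.001

CI: 24.10 ± 2.001 · 2.9040 = 24.10 ± 5.81 = (18.29, 29.91)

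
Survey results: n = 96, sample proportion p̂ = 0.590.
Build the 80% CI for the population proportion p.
(0.526, 0.654)

Proportion CI:
SE = √(p̂(1-p̂)/n) = √(0.590 · 0.410 / 96) = 0.05020

z* = 1.282
Margin = z* · SE = 1.282 · 0.05020 = 0.0644

CI: 0.590 ± 0.0644 = (0.526, 0.654)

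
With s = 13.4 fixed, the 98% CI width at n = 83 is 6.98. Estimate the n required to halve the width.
n ≈ 332

CI width ∝ 1/√n
To reduce width by factor 2, need √n to grow by 2 → need 2² = 4 times as many samples.

Current: n = 83, width = 6.98
New: n = 332, width ≈ 3.44

Width reduced by factor of 6.98/3.44 = 2.03.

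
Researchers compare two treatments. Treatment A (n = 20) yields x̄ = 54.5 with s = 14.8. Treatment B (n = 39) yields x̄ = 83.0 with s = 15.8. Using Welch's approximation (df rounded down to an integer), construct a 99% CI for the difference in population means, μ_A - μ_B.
(-39.76, -17.24)

Difference: x̄₁ - x̄₂ = -28.50
SE = √(s₁²/n₁ + s₂²/n₂) = √(14.8²/20 + 15.8²/39) = 4.1657
df = 40.74 → 40 (Welch–Satterthwaite, rounded down)
t* = 2.704

CI: -28.50 ± 2.704 · 4.1657 = -28.50 ± 11.26 = (-39.76, -17.24)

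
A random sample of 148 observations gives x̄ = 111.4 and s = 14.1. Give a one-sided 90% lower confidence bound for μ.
μ ≥ 109.91

Lower bound (one-sided):
t* = 1.287 (one-sided for 90%)
Lower bound = x̄ - t* · s/√n = 111.4 - 1.287 · 14.1/√148 = 109.91

We are 90% confident that μ ≥ 109.91.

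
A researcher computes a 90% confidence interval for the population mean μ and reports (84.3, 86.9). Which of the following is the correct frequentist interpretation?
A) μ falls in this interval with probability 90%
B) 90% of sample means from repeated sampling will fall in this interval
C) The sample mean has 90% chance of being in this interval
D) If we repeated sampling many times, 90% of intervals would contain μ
D

A) Wrong — μ is fixed; the randomness lives in the interval, not in μ.
B) Wrong — coverage applies to intervals containing μ, not to future x̄ values.
C) Wrong — x̄ is observed and sits in the interval by construction.
D) Correct — this is the frequentist long-run coverage interpretation.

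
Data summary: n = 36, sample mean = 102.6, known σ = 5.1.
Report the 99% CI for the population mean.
(100.41, 104.79)

z-interval (σ known):
z* = 2.576 for 99% confidence

Margin of error = z* · σ/√n = 2.576 · 5.1/√36 = 2.19

CI: (102.6 - 2.19, 102.6 + 2.19) = (100.41, 104.79)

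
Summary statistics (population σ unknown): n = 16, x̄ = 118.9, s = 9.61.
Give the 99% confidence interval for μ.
(111.82, 125.98)

t-interval (σ unknown):
df = n - 1 = 15
t* = 2.947 for 99% confidence

Margin of error = t* · s/√n = 2.947 · 9.61/√16 = 7.08

CI: (111.82, 125.98)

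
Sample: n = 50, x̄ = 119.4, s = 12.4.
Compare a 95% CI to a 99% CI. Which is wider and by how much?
99% CI is wider by 2.35

df = 49
95% CI: t* = 2.010, (115.88, 122.92), width = 2 · t* · s/√n = 7.05
99% CI: t* = 2.680, (114.70, 124.10), width = 2 · t* · s/√n = 9.40

The 99% CI is wider by 9.40 - 7.05 = 2.35.
Higher confidence requires a wider interval.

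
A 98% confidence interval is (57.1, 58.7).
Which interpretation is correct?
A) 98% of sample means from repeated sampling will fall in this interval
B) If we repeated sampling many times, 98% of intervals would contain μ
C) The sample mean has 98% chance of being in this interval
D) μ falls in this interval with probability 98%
B

A) Wrong — coverage applies to intervals containing μ, not to future x̄ values.
B) Correct — this is the frequentist long-run coverage interpretation.
C) Wrong — x̄ is observed and sits in the interval by construction.
D) Wrong — μ is fixed; the randomness lives in the interval, not in μ.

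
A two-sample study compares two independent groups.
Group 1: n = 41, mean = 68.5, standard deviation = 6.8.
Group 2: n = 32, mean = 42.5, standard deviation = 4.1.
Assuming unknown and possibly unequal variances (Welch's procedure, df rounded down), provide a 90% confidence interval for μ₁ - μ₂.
(23.86, 28.14)

Difference: x̄₁ - x̄₂ = 26.00
SE = √(s₁²/n₁ + s₂²/n₂) = √(6.8²/41 + 4.1²/32) = 1.2857
df = 67.14 → 67 (Welch–Satterthwaite, rounded down)
t* = 1.668

CI: 26.00 ± 1.668 · 1.2857 = 26.00 ± 2.14 = (23.86, 28.14)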